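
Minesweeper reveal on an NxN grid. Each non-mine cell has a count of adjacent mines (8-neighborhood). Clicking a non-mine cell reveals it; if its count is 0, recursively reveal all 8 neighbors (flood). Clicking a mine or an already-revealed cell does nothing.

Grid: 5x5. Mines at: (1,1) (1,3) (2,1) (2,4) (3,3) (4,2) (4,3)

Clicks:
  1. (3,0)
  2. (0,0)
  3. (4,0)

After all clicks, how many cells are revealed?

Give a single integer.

Click 1 (3,0) count=1: revealed 1 new [(3,0)] -> total=1
Click 2 (0,0) count=1: revealed 1 new [(0,0)] -> total=2
Click 3 (4,0) count=0: revealed 3 new [(3,1) (4,0) (4,1)] -> total=5

Answer: 5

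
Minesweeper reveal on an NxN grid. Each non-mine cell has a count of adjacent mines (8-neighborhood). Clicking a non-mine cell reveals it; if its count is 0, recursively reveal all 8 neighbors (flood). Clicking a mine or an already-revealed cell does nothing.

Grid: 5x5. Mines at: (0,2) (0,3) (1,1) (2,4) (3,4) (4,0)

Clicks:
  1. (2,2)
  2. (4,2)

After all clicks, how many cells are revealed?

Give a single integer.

Click 1 (2,2) count=1: revealed 1 new [(2,2)] -> total=1
Click 2 (4,2) count=0: revealed 8 new [(2,1) (2,3) (3,1) (3,2) (3,3) (4,1) (4,2) (4,3)] -> total=9

Answer: 9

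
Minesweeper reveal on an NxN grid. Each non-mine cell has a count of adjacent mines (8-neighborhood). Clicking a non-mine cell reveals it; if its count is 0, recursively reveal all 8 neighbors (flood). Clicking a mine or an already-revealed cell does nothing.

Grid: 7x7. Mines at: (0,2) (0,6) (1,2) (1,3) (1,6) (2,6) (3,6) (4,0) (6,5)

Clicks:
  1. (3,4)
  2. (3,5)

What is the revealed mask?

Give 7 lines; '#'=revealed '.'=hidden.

Click 1 (3,4) count=0: revealed 26 new [(2,1) (2,2) (2,3) (2,4) (2,5) (3,1) (3,2) (3,3) (3,4) (3,5) (4,1) (4,2) (4,3) (4,4) (4,5) (5,0) (5,1) (5,2) (5,3) (5,4) (5,5) (6,0) (6,1) (6,2) (6,3) (6,4)] -> total=26
Click 2 (3,5) count=2: revealed 0 new [(none)] -> total=26

Answer: .......
.......
.#####.
.#####.
.#####.
######.
#####..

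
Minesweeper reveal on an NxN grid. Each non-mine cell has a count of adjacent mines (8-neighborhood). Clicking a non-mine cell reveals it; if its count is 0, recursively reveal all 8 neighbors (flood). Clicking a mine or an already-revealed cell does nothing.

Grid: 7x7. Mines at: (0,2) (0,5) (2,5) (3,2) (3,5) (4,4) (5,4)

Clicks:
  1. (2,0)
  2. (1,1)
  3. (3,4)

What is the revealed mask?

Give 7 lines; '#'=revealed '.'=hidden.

Answer: ##.....
##.....
##.....
##..#..
####...
####...
####...

Derivation:
Click 1 (2,0) count=0: revealed 20 new [(0,0) (0,1) (1,0) (1,1) (2,0) (2,1) (3,0) (3,1) (4,0) (4,1) (4,2) (4,3) (5,0) (5,1) (5,2) (5,3) (6,0) (6,1) (6,2) (6,3)] -> total=20
Click 2 (1,1) count=1: revealed 0 new [(none)] -> total=20
Click 3 (3,4) count=3: revealed 1 new [(3,4)] -> total=21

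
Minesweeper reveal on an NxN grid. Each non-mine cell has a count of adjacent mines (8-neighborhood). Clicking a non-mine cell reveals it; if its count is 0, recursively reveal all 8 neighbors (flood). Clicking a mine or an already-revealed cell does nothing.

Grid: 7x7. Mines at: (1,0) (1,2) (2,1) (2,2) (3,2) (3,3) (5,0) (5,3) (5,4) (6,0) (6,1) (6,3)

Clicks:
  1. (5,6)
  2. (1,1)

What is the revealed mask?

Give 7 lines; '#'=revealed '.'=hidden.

Answer: ...####
.#.####
...####
....###
....###
.....##
.....##

Derivation:
Click 1 (5,6) count=0: revealed 22 new [(0,3) (0,4) (0,5) (0,6) (1,3) (1,4) (1,5) (1,6) (2,3) (2,4) (2,5) (2,6) (3,4) (3,5) (3,6) (4,4) (4,5) (4,6) (5,5) (5,6) (6,5) (6,6)] -> total=22
Click 2 (1,1) count=4: revealed 1 new [(1,1)] -> total=23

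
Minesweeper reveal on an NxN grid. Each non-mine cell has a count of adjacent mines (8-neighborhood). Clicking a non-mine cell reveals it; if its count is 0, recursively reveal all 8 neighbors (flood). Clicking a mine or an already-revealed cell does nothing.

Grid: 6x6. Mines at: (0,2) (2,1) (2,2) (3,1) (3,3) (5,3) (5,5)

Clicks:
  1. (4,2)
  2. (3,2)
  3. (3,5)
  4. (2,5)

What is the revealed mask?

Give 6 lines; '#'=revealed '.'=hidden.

Click 1 (4,2) count=3: revealed 1 new [(4,2)] -> total=1
Click 2 (3,2) count=4: revealed 1 new [(3,2)] -> total=2
Click 3 (3,5) count=0: revealed 13 new [(0,3) (0,4) (0,5) (1,3) (1,4) (1,5) (2,3) (2,4) (2,5) (3,4) (3,5) (4,4) (4,5)] -> total=15
Click 4 (2,5) count=0: revealed 0 new [(none)] -> total=15

Answer: ...###
...###
...###
..#.##
..#.##
......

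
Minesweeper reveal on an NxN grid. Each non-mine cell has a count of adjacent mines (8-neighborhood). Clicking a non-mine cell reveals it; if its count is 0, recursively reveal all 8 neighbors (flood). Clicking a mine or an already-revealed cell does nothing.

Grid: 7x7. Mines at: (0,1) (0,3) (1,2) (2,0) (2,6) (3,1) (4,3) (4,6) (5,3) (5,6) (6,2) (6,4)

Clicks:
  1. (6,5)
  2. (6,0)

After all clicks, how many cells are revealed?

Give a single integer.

Answer: 7

Derivation:
Click 1 (6,5) count=2: revealed 1 new [(6,5)] -> total=1
Click 2 (6,0) count=0: revealed 6 new [(4,0) (4,1) (5,0) (5,1) (6,0) (6,1)] -> total=7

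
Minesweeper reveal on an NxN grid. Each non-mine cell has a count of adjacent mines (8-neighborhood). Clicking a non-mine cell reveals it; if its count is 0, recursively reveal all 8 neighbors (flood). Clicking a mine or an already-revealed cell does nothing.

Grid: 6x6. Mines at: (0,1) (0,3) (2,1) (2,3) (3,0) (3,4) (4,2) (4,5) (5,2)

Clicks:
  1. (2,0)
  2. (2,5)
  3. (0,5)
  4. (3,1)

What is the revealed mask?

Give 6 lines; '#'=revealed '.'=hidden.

Click 1 (2,0) count=2: revealed 1 new [(2,0)] -> total=1
Click 2 (2,5) count=1: revealed 1 new [(2,5)] -> total=2
Click 3 (0,5) count=0: revealed 5 new [(0,4) (0,5) (1,4) (1,5) (2,4)] -> total=7
Click 4 (3,1) count=3: revealed 1 new [(3,1)] -> total=8

Answer: ....##
....##
#...##
.#....
......
......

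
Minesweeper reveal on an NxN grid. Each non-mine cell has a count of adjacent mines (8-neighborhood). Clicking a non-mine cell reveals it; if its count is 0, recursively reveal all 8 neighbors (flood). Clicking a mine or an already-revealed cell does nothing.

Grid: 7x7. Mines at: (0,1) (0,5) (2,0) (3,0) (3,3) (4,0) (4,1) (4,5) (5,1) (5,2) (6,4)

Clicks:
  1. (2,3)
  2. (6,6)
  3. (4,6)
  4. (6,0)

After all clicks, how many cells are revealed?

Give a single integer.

Click 1 (2,3) count=1: revealed 1 new [(2,3)] -> total=1
Click 2 (6,6) count=0: revealed 4 new [(5,5) (5,6) (6,5) (6,6)] -> total=5
Click 3 (4,6) count=1: revealed 1 new [(4,6)] -> total=6
Click 4 (6,0) count=1: revealed 1 new [(6,0)] -> total=7

Answer: 7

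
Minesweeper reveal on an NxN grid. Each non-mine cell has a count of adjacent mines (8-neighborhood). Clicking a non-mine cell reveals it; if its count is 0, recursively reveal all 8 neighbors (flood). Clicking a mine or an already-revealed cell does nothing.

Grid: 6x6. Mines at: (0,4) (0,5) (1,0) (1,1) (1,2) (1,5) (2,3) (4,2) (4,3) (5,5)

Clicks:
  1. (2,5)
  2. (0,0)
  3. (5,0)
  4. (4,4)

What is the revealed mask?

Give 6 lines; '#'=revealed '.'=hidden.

Click 1 (2,5) count=1: revealed 1 new [(2,5)] -> total=1
Click 2 (0,0) count=2: revealed 1 new [(0,0)] -> total=2
Click 3 (5,0) count=0: revealed 8 new [(2,0) (2,1) (3,0) (3,1) (4,0) (4,1) (5,0) (5,1)] -> total=10
Click 4 (4,4) count=2: revealed 1 new [(4,4)] -> total=11

Answer: #.....
......
##...#
##....
##..#.
##....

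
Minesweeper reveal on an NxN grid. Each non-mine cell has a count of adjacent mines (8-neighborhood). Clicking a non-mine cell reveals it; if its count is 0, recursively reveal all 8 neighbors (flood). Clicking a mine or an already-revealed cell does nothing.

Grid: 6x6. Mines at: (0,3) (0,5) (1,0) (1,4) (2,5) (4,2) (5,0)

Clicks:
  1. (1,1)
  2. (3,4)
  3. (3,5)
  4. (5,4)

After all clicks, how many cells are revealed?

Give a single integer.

Click 1 (1,1) count=1: revealed 1 new [(1,1)] -> total=1
Click 2 (3,4) count=1: revealed 1 new [(3,4)] -> total=2
Click 3 (3,5) count=1: revealed 1 new [(3,5)] -> total=3
Click 4 (5,4) count=0: revealed 7 new [(3,3) (4,3) (4,4) (4,5) (5,3) (5,4) (5,5)] -> total=10

Answer: 10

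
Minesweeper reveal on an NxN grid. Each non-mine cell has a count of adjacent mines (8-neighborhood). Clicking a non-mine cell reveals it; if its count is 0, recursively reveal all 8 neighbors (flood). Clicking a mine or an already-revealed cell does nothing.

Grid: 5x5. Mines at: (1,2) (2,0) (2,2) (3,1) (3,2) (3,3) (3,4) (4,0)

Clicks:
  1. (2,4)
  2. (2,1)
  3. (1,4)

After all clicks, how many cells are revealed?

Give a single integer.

Answer: 7

Derivation:
Click 1 (2,4) count=2: revealed 1 new [(2,4)] -> total=1
Click 2 (2,1) count=5: revealed 1 new [(2,1)] -> total=2
Click 3 (1,4) count=0: revealed 5 new [(0,3) (0,4) (1,3) (1,4) (2,3)] -> total=7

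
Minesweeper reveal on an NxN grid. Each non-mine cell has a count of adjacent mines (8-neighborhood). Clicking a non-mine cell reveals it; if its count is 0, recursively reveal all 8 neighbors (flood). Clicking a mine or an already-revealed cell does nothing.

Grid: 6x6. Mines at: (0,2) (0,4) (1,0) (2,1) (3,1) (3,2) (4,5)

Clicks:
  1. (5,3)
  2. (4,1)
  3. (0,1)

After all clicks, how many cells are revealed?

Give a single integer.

Click 1 (5,3) count=0: revealed 10 new [(4,0) (4,1) (4,2) (4,3) (4,4) (5,0) (5,1) (5,2) (5,3) (5,4)] -> total=10
Click 2 (4,1) count=2: revealed 0 new [(none)] -> total=10
Click 3 (0,1) count=2: revealed 1 new [(0,1)] -> total=11

Answer: 11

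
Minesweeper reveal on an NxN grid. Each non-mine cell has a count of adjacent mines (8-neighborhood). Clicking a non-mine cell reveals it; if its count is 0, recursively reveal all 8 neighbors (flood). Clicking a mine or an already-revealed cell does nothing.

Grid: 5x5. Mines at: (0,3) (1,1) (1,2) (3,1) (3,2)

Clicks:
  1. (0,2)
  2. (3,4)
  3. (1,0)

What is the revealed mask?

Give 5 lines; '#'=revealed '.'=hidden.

Answer: ..#..
#..##
...##
...##
...##

Derivation:
Click 1 (0,2) count=3: revealed 1 new [(0,2)] -> total=1
Click 2 (3,4) count=0: revealed 8 new [(1,3) (1,4) (2,3) (2,4) (3,3) (3,4) (4,3) (4,4)] -> total=9
Click 3 (1,0) count=1: revealed 1 new [(1,0)] -> total=10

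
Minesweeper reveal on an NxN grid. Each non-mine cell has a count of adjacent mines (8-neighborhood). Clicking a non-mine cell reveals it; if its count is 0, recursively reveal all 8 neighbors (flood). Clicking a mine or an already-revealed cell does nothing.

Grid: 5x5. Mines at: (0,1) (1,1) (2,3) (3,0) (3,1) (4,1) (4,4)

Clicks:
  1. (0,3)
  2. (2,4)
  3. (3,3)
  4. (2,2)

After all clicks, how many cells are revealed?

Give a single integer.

Answer: 9

Derivation:
Click 1 (0,3) count=0: revealed 6 new [(0,2) (0,3) (0,4) (1,2) (1,3) (1,4)] -> total=6
Click 2 (2,4) count=1: revealed 1 new [(2,4)] -> total=7
Click 3 (3,3) count=2: revealed 1 new [(3,3)] -> total=8
Click 4 (2,2) count=3: revealed 1 new [(2,2)] -> total=9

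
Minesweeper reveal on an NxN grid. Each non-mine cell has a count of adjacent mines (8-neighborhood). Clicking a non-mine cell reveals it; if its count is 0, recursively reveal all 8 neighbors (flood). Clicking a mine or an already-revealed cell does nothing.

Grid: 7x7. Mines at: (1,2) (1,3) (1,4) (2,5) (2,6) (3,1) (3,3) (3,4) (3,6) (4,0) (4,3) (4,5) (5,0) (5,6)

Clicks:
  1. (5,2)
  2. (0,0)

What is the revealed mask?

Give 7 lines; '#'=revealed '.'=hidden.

Answer: ##.....
##.....
##.....
.......
.......
..#....
.......

Derivation:
Click 1 (5,2) count=1: revealed 1 new [(5,2)] -> total=1
Click 2 (0,0) count=0: revealed 6 new [(0,0) (0,1) (1,0) (1,1) (2,0) (2,1)] -> total=7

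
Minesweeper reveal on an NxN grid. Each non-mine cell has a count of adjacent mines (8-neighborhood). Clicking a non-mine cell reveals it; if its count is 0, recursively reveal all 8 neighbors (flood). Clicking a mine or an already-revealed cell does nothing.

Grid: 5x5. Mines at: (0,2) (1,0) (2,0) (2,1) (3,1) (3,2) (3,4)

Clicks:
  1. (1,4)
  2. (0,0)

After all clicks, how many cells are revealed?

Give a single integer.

Click 1 (1,4) count=0: revealed 6 new [(0,3) (0,4) (1,3) (1,4) (2,3) (2,4)] -> total=6
Click 2 (0,0) count=1: revealed 1 new [(0,0)] -> total=7

Answer: 7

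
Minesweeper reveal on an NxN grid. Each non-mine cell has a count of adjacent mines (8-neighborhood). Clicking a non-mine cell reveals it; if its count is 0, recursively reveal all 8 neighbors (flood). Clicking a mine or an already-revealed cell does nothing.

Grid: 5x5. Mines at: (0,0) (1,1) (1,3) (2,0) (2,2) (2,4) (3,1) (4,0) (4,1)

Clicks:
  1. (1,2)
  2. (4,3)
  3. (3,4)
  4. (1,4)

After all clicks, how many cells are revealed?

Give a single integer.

Click 1 (1,2) count=3: revealed 1 new [(1,2)] -> total=1
Click 2 (4,3) count=0: revealed 6 new [(3,2) (3,3) (3,4) (4,2) (4,3) (4,4)] -> total=7
Click 3 (3,4) count=1: revealed 0 new [(none)] -> total=7
Click 4 (1,4) count=2: revealed 1 new [(1,4)] -> total=8

Answer: 8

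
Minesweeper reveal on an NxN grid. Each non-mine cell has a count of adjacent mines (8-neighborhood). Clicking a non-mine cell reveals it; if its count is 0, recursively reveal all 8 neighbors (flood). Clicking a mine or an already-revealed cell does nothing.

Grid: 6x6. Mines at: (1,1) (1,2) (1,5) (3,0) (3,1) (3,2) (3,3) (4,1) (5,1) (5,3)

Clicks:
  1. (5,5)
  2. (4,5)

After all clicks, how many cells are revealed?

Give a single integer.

Answer: 8

Derivation:
Click 1 (5,5) count=0: revealed 8 new [(2,4) (2,5) (3,4) (3,5) (4,4) (4,5) (5,4) (5,5)] -> total=8
Click 2 (4,5) count=0: revealed 0 new [(none)] -> total=8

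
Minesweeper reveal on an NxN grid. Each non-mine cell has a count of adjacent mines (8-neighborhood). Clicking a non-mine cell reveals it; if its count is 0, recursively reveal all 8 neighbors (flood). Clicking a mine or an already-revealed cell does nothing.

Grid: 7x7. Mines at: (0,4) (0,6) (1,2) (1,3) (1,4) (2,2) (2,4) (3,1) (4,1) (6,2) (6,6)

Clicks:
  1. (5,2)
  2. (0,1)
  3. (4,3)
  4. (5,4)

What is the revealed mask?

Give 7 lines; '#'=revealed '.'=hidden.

Answer: .#.....
.....##
.....##
..#####
..#####
..#####
...###.

Derivation:
Click 1 (5,2) count=2: revealed 1 new [(5,2)] -> total=1
Click 2 (0,1) count=1: revealed 1 new [(0,1)] -> total=2
Click 3 (4,3) count=0: revealed 21 new [(1,5) (1,6) (2,5) (2,6) (3,2) (3,3) (3,4) (3,5) (3,6) (4,2) (4,3) (4,4) (4,5) (4,6) (5,3) (5,4) (5,5) (5,6) (6,3) (6,4) (6,5)] -> total=23
Click 4 (5,4) count=0: revealed 0 new [(none)] -> total=23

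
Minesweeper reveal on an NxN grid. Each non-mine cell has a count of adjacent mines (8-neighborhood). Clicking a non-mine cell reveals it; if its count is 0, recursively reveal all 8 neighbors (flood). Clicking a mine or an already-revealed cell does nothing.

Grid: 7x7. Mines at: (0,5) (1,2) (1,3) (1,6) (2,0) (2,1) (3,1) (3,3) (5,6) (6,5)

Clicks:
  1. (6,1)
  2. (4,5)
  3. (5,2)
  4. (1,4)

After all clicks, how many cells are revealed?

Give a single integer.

Click 1 (6,1) count=0: revealed 15 new [(4,0) (4,1) (4,2) (4,3) (4,4) (5,0) (5,1) (5,2) (5,3) (5,4) (6,0) (6,1) (6,2) (6,3) (6,4)] -> total=15
Click 2 (4,5) count=1: revealed 1 new [(4,5)] -> total=16
Click 3 (5,2) count=0: revealed 0 new [(none)] -> total=16
Click 4 (1,4) count=2: revealed 1 new [(1,4)] -> total=17

Answer: 17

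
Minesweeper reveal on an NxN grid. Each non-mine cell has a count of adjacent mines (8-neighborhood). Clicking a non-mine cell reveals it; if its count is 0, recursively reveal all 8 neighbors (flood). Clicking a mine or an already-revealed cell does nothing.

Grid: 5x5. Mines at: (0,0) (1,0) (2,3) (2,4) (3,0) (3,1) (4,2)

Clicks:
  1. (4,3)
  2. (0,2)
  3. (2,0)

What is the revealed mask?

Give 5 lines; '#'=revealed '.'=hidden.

Click 1 (4,3) count=1: revealed 1 new [(4,3)] -> total=1
Click 2 (0,2) count=0: revealed 8 new [(0,1) (0,2) (0,3) (0,4) (1,1) (1,2) (1,3) (1,4)] -> total=9
Click 3 (2,0) count=3: revealed 1 new [(2,0)] -> total=10

Answer: .####
.####
#....
.....
...#.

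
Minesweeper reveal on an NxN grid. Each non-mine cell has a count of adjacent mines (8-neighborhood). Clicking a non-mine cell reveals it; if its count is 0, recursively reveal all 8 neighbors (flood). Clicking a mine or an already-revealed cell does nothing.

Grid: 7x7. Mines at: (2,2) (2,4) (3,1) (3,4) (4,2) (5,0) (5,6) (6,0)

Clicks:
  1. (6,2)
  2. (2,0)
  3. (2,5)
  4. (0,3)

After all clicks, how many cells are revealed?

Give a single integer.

Click 1 (6,2) count=0: revealed 13 new [(4,3) (4,4) (4,5) (5,1) (5,2) (5,3) (5,4) (5,5) (6,1) (6,2) (6,3) (6,4) (6,5)] -> total=13
Click 2 (2,0) count=1: revealed 1 new [(2,0)] -> total=14
Click 3 (2,5) count=2: revealed 1 new [(2,5)] -> total=15
Click 4 (0,3) count=0: revealed 19 new [(0,0) (0,1) (0,2) (0,3) (0,4) (0,5) (0,6) (1,0) (1,1) (1,2) (1,3) (1,4) (1,5) (1,6) (2,1) (2,6) (3,5) (3,6) (4,6)] -> total=34

Answer: 34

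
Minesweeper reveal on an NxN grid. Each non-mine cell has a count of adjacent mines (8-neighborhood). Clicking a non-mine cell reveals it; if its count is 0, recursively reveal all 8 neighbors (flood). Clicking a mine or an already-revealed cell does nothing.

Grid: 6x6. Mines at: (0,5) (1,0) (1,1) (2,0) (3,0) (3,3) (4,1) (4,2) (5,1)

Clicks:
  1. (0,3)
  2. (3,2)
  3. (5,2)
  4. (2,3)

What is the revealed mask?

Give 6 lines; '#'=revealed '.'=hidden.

Click 1 (0,3) count=0: revealed 9 new [(0,2) (0,3) (0,4) (1,2) (1,3) (1,4) (2,2) (2,3) (2,4)] -> total=9
Click 2 (3,2) count=3: revealed 1 new [(3,2)] -> total=10
Click 3 (5,2) count=3: revealed 1 new [(5,2)] -> total=11
Click 4 (2,3) count=1: revealed 0 new [(none)] -> total=11

Answer: ..###.
..###.
..###.
..#...
......
..#...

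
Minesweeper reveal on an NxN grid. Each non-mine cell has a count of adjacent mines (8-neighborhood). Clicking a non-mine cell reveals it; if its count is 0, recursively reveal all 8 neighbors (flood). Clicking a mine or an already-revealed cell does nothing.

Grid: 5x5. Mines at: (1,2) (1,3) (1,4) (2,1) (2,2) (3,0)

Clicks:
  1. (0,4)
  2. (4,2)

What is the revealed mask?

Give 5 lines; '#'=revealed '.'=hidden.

Click 1 (0,4) count=2: revealed 1 new [(0,4)] -> total=1
Click 2 (4,2) count=0: revealed 10 new [(2,3) (2,4) (3,1) (3,2) (3,3) (3,4) (4,1) (4,2) (4,3) (4,4)] -> total=11

Answer: ....#
.....
...##
.####
.####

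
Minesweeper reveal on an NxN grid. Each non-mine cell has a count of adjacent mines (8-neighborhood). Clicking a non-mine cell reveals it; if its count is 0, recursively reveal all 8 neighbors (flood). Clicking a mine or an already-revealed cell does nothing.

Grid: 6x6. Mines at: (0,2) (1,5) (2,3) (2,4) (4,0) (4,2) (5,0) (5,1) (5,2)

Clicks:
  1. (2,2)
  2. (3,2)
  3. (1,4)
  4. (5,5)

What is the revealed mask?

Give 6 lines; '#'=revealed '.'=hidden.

Answer: ......
....#.
..#...
..####
...###
...###

Derivation:
Click 1 (2,2) count=1: revealed 1 new [(2,2)] -> total=1
Click 2 (3,2) count=2: revealed 1 new [(3,2)] -> total=2
Click 3 (1,4) count=3: revealed 1 new [(1,4)] -> total=3
Click 4 (5,5) count=0: revealed 9 new [(3,3) (3,4) (3,5) (4,3) (4,4) (4,5) (5,3) (5,4) (5,5)] -> total=12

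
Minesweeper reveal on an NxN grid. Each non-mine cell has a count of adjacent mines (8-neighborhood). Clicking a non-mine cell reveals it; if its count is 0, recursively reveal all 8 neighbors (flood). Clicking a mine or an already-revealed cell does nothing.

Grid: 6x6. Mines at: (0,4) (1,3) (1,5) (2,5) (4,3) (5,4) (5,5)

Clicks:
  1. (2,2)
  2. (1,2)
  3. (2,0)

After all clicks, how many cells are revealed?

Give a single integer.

Click 1 (2,2) count=1: revealed 1 new [(2,2)] -> total=1
Click 2 (1,2) count=1: revealed 1 new [(1,2)] -> total=2
Click 3 (2,0) count=0: revealed 16 new [(0,0) (0,1) (0,2) (1,0) (1,1) (2,0) (2,1) (3,0) (3,1) (3,2) (4,0) (4,1) (4,2) (5,0) (5,1) (5,2)] -> total=18

Answer: 18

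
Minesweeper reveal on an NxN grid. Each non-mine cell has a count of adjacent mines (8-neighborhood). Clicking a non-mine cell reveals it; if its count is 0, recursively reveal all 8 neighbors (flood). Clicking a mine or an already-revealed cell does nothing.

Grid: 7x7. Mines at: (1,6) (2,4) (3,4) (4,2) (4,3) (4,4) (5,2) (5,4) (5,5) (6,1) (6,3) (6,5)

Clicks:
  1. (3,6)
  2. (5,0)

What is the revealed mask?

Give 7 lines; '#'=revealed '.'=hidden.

Click 1 (3,6) count=0: revealed 6 new [(2,5) (2,6) (3,5) (3,6) (4,5) (4,6)] -> total=6
Click 2 (5,0) count=1: revealed 1 new [(5,0)] -> total=7

Answer: .......
.......
.....##
.....##
.....##
#......
.......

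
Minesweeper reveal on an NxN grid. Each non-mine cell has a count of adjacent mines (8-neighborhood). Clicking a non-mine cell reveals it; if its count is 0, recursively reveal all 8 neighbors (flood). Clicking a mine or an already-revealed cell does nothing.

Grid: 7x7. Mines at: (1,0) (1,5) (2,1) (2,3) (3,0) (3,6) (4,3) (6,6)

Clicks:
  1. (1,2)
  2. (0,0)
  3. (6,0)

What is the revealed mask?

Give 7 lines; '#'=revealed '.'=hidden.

Answer: #......
..#....
.......
.......
###....
######.
######.

Derivation:
Click 1 (1,2) count=2: revealed 1 new [(1,2)] -> total=1
Click 2 (0,0) count=1: revealed 1 new [(0,0)] -> total=2
Click 3 (6,0) count=0: revealed 15 new [(4,0) (4,1) (4,2) (5,0) (5,1) (5,2) (5,3) (5,4) (5,5) (6,0) (6,1) (6,2) (6,3) (6,4) (6,5)] -> total=17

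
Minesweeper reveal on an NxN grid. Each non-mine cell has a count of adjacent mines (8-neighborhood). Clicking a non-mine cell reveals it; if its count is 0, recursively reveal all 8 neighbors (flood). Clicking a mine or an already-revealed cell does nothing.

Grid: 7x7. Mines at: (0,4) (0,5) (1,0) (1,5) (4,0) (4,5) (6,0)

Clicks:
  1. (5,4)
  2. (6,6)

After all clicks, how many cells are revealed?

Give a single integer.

Click 1 (5,4) count=1: revealed 1 new [(5,4)] -> total=1
Click 2 (6,6) count=0: revealed 30 new [(0,1) (0,2) (0,3) (1,1) (1,2) (1,3) (1,4) (2,1) (2,2) (2,3) (2,4) (3,1) (3,2) (3,3) (3,4) (4,1) (4,2) (4,3) (4,4) (5,1) (5,2) (5,3) (5,5) (5,6) (6,1) (6,2) (6,3) (6,4) (6,5) (6,6)] -> total=31

Answer: 31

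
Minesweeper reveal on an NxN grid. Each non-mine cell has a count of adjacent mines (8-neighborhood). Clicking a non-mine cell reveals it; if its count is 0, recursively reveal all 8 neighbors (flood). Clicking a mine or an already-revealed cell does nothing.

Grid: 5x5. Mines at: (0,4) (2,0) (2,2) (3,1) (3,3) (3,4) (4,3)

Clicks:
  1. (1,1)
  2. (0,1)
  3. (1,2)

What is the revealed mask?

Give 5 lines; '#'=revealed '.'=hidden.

Click 1 (1,1) count=2: revealed 1 new [(1,1)] -> total=1
Click 2 (0,1) count=0: revealed 7 new [(0,0) (0,1) (0,2) (0,3) (1,0) (1,2) (1,3)] -> total=8
Click 3 (1,2) count=1: revealed 0 new [(none)] -> total=8

Answer: ####.
####.
.....
.....
.....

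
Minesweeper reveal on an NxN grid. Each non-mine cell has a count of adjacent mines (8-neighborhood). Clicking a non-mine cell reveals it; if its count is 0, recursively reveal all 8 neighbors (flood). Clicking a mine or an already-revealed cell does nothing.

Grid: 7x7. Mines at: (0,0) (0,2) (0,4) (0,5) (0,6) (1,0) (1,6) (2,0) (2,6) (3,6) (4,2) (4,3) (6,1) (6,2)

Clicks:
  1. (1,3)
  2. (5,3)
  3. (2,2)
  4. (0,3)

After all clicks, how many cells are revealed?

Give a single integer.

Answer: 17

Derivation:
Click 1 (1,3) count=2: revealed 1 new [(1,3)] -> total=1
Click 2 (5,3) count=3: revealed 1 new [(5,3)] -> total=2
Click 3 (2,2) count=0: revealed 14 new [(1,1) (1,2) (1,4) (1,5) (2,1) (2,2) (2,3) (2,4) (2,5) (3,1) (3,2) (3,3) (3,4) (3,5)] -> total=16
Click 4 (0,3) count=2: revealed 1 new [(0,3)] -> total=17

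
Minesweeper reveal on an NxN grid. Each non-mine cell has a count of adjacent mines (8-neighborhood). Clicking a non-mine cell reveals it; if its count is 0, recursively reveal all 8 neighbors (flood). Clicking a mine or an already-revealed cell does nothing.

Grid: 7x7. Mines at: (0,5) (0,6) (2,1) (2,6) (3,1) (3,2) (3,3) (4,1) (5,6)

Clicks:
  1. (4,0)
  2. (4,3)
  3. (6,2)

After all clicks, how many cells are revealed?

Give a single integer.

Answer: 17

Derivation:
Click 1 (4,0) count=2: revealed 1 new [(4,0)] -> total=1
Click 2 (4,3) count=2: revealed 1 new [(4,3)] -> total=2
Click 3 (6,2) count=0: revealed 15 new [(4,2) (4,4) (4,5) (5,0) (5,1) (5,2) (5,3) (5,4) (5,5) (6,0) (6,1) (6,2) (6,3) (6,4) (6,5)] -> total=17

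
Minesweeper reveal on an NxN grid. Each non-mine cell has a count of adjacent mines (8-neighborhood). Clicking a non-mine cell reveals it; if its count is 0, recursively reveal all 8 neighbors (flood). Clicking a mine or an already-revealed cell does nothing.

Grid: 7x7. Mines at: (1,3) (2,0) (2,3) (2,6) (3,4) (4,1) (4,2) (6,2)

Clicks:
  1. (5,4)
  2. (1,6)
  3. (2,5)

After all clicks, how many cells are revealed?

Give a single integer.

Answer: 16

Derivation:
Click 1 (5,4) count=0: revealed 14 new [(3,5) (3,6) (4,3) (4,4) (4,5) (4,6) (5,3) (5,4) (5,5) (5,6) (6,3) (6,4) (6,5) (6,6)] -> total=14
Click 2 (1,6) count=1: revealed 1 new [(1,6)] -> total=15
Click 3 (2,5) count=2: revealed 1 new [(2,5)] -> total=16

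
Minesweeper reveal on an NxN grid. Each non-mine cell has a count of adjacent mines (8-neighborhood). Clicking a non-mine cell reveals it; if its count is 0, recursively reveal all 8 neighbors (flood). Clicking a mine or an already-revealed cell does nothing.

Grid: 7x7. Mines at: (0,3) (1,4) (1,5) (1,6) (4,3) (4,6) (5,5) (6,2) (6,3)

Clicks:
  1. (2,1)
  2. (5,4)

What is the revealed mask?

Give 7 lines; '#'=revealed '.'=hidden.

Answer: ###....
####...
####...
####...
###....
###.#..
##.....

Derivation:
Click 1 (2,1) count=0: revealed 23 new [(0,0) (0,1) (0,2) (1,0) (1,1) (1,2) (1,3) (2,0) (2,1) (2,2) (2,3) (3,0) (3,1) (3,2) (3,3) (4,0) (4,1) (4,2) (5,0) (5,1) (5,2) (6,0) (6,1)] -> total=23
Click 2 (5,4) count=3: revealed 1 new [(5,4)] -> total=24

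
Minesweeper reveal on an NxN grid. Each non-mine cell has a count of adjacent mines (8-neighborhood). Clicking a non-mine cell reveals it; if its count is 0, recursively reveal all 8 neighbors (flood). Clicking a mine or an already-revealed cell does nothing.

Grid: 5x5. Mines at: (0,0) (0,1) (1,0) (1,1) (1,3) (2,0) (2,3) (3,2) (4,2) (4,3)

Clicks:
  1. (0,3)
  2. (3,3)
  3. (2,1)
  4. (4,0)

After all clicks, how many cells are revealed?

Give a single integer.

Answer: 7

Derivation:
Click 1 (0,3) count=1: revealed 1 new [(0,3)] -> total=1
Click 2 (3,3) count=4: revealed 1 new [(3,3)] -> total=2
Click 3 (2,1) count=4: revealed 1 new [(2,1)] -> total=3
Click 4 (4,0) count=0: revealed 4 new [(3,0) (3,1) (4,0) (4,1)] -> total=7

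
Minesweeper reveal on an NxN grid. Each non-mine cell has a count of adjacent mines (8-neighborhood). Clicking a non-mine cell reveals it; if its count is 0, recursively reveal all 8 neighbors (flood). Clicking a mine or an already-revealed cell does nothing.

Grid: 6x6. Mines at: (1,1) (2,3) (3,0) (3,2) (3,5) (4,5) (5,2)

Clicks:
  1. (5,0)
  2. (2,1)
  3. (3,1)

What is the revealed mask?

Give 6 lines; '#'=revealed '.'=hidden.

Click 1 (5,0) count=0: revealed 4 new [(4,0) (4,1) (5,0) (5,1)] -> total=4
Click 2 (2,1) count=3: revealed 1 new [(2,1)] -> total=5
Click 3 (3,1) count=2: revealed 1 new [(3,1)] -> total=6

Answer: ......
......
.#....
.#....
##....
##....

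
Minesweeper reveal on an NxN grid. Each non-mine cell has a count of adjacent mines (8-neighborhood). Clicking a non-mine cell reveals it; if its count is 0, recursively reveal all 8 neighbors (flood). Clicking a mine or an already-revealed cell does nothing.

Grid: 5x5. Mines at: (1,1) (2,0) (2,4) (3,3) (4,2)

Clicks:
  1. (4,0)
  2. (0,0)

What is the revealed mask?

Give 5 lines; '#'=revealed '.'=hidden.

Click 1 (4,0) count=0: revealed 4 new [(3,0) (3,1) (4,0) (4,1)] -> total=4
Click 2 (0,0) count=1: revealed 1 new [(0,0)] -> total=5

Answer: #....
.....
.....
##...
##...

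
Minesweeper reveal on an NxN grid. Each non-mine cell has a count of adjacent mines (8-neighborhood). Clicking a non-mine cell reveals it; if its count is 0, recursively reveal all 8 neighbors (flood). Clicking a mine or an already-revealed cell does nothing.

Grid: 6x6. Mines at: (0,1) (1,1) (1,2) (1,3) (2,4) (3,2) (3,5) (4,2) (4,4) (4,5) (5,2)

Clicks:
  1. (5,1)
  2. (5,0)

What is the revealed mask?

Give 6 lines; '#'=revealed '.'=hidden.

Click 1 (5,1) count=2: revealed 1 new [(5,1)] -> total=1
Click 2 (5,0) count=0: revealed 7 new [(2,0) (2,1) (3,0) (3,1) (4,0) (4,1) (5,0)] -> total=8

Answer: ......
......
##....
##....
##....
##....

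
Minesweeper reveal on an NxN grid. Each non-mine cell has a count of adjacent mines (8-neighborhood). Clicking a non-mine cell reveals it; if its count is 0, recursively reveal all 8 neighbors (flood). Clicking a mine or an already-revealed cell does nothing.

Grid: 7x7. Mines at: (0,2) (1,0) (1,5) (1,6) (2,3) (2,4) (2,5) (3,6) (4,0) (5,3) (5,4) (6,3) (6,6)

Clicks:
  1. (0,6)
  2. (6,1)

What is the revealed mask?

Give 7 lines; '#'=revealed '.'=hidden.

Answer: ......#
.......
.......
.......
.......
###....
###....

Derivation:
Click 1 (0,6) count=2: revealed 1 new [(0,6)] -> total=1
Click 2 (6,1) count=0: revealed 6 new [(5,0) (5,1) (5,2) (6,0) (6,1) (6,2)] -> total=7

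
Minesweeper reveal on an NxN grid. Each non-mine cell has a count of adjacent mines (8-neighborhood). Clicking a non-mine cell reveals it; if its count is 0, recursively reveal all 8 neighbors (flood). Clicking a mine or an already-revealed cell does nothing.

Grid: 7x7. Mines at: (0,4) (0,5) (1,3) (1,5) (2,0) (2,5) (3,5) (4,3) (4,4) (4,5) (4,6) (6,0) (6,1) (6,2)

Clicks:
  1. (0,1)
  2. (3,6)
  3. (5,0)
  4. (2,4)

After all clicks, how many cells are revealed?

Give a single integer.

Answer: 9

Derivation:
Click 1 (0,1) count=0: revealed 6 new [(0,0) (0,1) (0,2) (1,0) (1,1) (1,2)] -> total=6
Click 2 (3,6) count=4: revealed 1 new [(3,6)] -> total=7
Click 3 (5,0) count=2: revealed 1 new [(5,0)] -> total=8
Click 4 (2,4) count=4: revealed 1 new [(2,4)] -> total=9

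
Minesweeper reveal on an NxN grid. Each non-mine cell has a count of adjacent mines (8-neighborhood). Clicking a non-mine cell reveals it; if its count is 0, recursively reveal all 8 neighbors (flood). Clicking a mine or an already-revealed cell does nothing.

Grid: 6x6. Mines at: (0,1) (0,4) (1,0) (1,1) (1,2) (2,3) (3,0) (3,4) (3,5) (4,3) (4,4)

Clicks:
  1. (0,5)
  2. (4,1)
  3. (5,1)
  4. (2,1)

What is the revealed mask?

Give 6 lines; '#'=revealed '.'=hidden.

Click 1 (0,5) count=1: revealed 1 new [(0,5)] -> total=1
Click 2 (4,1) count=1: revealed 1 new [(4,1)] -> total=2
Click 3 (5,1) count=0: revealed 5 new [(4,0) (4,2) (5,0) (5,1) (5,2)] -> total=7
Click 4 (2,1) count=4: revealed 1 new [(2,1)] -> total=8

Answer: .....#
......
.#....
......
###...
###...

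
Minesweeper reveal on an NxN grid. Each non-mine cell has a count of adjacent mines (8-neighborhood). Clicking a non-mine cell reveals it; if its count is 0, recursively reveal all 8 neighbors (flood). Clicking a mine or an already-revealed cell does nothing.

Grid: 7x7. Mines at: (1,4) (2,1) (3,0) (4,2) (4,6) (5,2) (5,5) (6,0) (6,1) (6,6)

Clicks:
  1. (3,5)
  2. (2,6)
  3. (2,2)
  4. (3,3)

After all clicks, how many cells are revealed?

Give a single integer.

Answer: 10

Derivation:
Click 1 (3,5) count=1: revealed 1 new [(3,5)] -> total=1
Click 2 (2,6) count=0: revealed 7 new [(0,5) (0,6) (1,5) (1,6) (2,5) (2,6) (3,6)] -> total=8
Click 3 (2,2) count=1: revealed 1 new [(2,2)] -> total=9
Click 4 (3,3) count=1: revealed 1 new [(3,3)] -> total=10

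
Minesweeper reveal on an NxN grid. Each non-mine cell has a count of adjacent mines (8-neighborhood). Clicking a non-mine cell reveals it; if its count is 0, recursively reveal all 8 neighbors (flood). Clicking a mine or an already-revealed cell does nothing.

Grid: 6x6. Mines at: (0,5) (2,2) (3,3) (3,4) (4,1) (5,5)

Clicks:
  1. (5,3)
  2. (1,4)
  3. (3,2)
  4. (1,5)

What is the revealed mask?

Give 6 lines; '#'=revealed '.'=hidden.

Answer: ......
....##
......
..#...
..###.
..###.

Derivation:
Click 1 (5,3) count=0: revealed 6 new [(4,2) (4,3) (4,4) (5,2) (5,3) (5,4)] -> total=6
Click 2 (1,4) count=1: revealed 1 new [(1,4)] -> total=7
Click 3 (3,2) count=3: revealed 1 new [(3,2)] -> total=8
Click 4 (1,5) count=1: revealed 1 new [(1,5)] -> total=9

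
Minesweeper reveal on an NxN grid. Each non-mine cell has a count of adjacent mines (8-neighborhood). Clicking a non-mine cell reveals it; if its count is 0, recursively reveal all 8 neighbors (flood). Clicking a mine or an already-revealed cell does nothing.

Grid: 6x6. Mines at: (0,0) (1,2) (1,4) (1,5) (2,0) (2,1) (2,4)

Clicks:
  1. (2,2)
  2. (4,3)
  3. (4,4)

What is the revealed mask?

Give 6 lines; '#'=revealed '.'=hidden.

Click 1 (2,2) count=2: revealed 1 new [(2,2)] -> total=1
Click 2 (4,3) count=0: revealed 18 new [(3,0) (3,1) (3,2) (3,3) (3,4) (3,5) (4,0) (4,1) (4,2) (4,3) (4,4) (4,5) (5,0) (5,1) (5,2) (5,3) (5,4) (5,5)] -> total=19
Click 3 (4,4) count=0: revealed 0 new [(none)] -> total=19

Answer: ......
......
..#...
######
######
######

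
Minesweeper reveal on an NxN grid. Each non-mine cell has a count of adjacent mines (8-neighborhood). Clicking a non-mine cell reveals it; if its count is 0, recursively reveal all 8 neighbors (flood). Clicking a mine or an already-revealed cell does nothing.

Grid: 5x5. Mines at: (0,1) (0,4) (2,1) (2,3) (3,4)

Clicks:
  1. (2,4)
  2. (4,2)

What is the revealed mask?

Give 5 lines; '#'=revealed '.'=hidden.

Answer: .....
.....
....#
####.
####.

Derivation:
Click 1 (2,4) count=2: revealed 1 new [(2,4)] -> total=1
Click 2 (4,2) count=0: revealed 8 new [(3,0) (3,1) (3,2) (3,3) (4,0) (4,1) (4,2) (4,3)] -> total=9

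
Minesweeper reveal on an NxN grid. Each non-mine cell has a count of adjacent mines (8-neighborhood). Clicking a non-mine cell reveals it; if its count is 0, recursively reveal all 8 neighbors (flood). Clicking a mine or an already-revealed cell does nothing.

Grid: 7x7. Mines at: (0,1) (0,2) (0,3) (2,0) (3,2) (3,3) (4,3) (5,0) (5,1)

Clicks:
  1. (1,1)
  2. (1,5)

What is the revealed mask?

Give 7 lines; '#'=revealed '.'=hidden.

Click 1 (1,1) count=3: revealed 1 new [(1,1)] -> total=1
Click 2 (1,5) count=0: revealed 25 new [(0,4) (0,5) (0,6) (1,4) (1,5) (1,6) (2,4) (2,5) (2,6) (3,4) (3,5) (3,6) (4,4) (4,5) (4,6) (5,2) (5,3) (5,4) (5,5) (5,6) (6,2) (6,3) (6,4) (6,5) (6,6)] -> total=26

Answer: ....###
.#..###
....###
....###
....###
..#####
..#####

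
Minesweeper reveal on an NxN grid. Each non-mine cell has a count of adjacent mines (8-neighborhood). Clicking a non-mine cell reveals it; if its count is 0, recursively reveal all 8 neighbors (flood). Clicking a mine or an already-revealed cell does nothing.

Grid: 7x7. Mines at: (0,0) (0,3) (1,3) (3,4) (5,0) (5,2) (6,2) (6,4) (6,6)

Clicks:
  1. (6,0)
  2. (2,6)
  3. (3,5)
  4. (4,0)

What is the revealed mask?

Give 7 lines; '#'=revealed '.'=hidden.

Answer: ....###
....###
....###
.....##
#....##
.....##
#......

Derivation:
Click 1 (6,0) count=1: revealed 1 new [(6,0)] -> total=1
Click 2 (2,6) count=0: revealed 15 new [(0,4) (0,5) (0,6) (1,4) (1,5) (1,6) (2,4) (2,5) (2,6) (3,5) (3,6) (4,5) (4,6) (5,5) (5,6)] -> total=16
Click 3 (3,5) count=1: revealed 0 new [(none)] -> total=16
Click 4 (4,0) count=1: revealed 1 new [(4,0)] -> total=17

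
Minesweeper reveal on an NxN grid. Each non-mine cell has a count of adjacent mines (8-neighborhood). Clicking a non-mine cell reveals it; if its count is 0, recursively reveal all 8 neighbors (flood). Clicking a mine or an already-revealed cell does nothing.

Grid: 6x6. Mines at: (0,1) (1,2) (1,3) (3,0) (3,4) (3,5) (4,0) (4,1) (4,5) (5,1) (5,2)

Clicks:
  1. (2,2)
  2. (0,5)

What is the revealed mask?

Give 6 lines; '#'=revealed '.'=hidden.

Click 1 (2,2) count=2: revealed 1 new [(2,2)] -> total=1
Click 2 (0,5) count=0: revealed 6 new [(0,4) (0,5) (1,4) (1,5) (2,4) (2,5)] -> total=7

Answer: ....##
....##
..#.##
......
......
......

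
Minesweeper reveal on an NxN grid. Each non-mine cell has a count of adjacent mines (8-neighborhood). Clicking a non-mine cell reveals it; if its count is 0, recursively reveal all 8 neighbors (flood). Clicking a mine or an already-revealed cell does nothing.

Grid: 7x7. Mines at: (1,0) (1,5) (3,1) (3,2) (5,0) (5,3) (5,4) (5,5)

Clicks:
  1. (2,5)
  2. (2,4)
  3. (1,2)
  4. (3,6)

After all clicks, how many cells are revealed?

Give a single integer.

Answer: 22

Derivation:
Click 1 (2,5) count=1: revealed 1 new [(2,5)] -> total=1
Click 2 (2,4) count=1: revealed 1 new [(2,4)] -> total=2
Click 3 (1,2) count=0: revealed 11 new [(0,1) (0,2) (0,3) (0,4) (1,1) (1,2) (1,3) (1,4) (2,1) (2,2) (2,3)] -> total=13
Click 4 (3,6) count=0: revealed 9 new [(2,6) (3,3) (3,4) (3,5) (3,6) (4,3) (4,4) (4,5) (4,6)] -> total=22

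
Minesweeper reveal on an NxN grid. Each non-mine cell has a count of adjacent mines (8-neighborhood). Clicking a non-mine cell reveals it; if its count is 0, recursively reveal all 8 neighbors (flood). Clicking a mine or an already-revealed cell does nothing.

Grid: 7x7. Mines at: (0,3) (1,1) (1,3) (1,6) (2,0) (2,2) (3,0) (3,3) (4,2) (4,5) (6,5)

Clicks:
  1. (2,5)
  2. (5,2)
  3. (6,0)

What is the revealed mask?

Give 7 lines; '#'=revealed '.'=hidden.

Click 1 (2,5) count=1: revealed 1 new [(2,5)] -> total=1
Click 2 (5,2) count=1: revealed 1 new [(5,2)] -> total=2
Click 3 (6,0) count=0: revealed 11 new [(4,0) (4,1) (5,0) (5,1) (5,3) (5,4) (6,0) (6,1) (6,2) (6,3) (6,4)] -> total=13

Answer: .......
.......
.....#.
.......
##.....
#####..
#####..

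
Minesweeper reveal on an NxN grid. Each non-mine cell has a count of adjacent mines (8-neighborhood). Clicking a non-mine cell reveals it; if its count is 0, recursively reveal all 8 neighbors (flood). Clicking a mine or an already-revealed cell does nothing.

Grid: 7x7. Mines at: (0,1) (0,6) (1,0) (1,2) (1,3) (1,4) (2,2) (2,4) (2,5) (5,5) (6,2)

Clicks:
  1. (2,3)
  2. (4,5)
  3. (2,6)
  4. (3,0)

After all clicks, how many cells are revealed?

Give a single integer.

Answer: 22

Derivation:
Click 1 (2,3) count=5: revealed 1 new [(2,3)] -> total=1
Click 2 (4,5) count=1: revealed 1 new [(4,5)] -> total=2
Click 3 (2,6) count=1: revealed 1 new [(2,6)] -> total=3
Click 4 (3,0) count=0: revealed 19 new [(2,0) (2,1) (3,0) (3,1) (3,2) (3,3) (3,4) (4,0) (4,1) (4,2) (4,3) (4,4) (5,0) (5,1) (5,2) (5,3) (5,4) (6,0) (6,1)] -> total=22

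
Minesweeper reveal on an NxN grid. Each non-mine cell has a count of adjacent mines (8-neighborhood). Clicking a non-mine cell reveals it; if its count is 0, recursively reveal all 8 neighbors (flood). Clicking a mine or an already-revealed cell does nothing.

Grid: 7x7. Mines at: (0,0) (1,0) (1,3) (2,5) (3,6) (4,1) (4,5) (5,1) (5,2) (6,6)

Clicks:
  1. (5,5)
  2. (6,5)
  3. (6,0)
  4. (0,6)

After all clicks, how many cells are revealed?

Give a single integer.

Answer: 9

Derivation:
Click 1 (5,5) count=2: revealed 1 new [(5,5)] -> total=1
Click 2 (6,5) count=1: revealed 1 new [(6,5)] -> total=2
Click 3 (6,0) count=1: revealed 1 new [(6,0)] -> total=3
Click 4 (0,6) count=0: revealed 6 new [(0,4) (0,5) (0,6) (1,4) (1,5) (1,6)] -> total=9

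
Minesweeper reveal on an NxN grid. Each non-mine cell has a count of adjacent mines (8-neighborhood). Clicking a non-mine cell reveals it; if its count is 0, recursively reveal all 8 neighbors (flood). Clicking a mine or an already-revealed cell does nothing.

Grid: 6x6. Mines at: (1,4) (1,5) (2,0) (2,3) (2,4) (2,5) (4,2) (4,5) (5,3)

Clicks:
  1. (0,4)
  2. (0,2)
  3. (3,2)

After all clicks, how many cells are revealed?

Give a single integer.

Answer: 10

Derivation:
Click 1 (0,4) count=2: revealed 1 new [(0,4)] -> total=1
Click 2 (0,2) count=0: revealed 8 new [(0,0) (0,1) (0,2) (0,3) (1,0) (1,1) (1,2) (1,3)] -> total=9
Click 3 (3,2) count=2: revealed 1 new [(3,2)] -> total=10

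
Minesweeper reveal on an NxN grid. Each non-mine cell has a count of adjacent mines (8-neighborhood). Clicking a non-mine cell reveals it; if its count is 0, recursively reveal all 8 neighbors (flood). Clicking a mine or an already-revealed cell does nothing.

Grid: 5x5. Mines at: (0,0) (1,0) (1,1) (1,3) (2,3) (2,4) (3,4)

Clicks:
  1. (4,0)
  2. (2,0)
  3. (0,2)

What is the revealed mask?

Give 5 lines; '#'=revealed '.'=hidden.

Answer: ..#..
.....
###..
####.
####.

Derivation:
Click 1 (4,0) count=0: revealed 11 new [(2,0) (2,1) (2,2) (3,0) (3,1) (3,2) (3,3) (4,0) (4,1) (4,2) (4,3)] -> total=11
Click 2 (2,0) count=2: revealed 0 new [(none)] -> total=11
Click 3 (0,2) count=2: revealed 1 new [(0,2)] -> total=12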